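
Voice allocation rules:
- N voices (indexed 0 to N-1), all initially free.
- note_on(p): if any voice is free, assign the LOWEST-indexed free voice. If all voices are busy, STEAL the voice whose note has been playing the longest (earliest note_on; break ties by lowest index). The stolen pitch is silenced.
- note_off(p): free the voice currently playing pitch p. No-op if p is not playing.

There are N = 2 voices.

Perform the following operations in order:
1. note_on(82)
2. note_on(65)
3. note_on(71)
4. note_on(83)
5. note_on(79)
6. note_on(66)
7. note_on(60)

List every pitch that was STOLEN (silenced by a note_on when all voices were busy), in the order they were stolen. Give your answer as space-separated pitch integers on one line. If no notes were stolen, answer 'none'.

Answer: 82 65 71 83 79

Derivation:
Op 1: note_on(82): voice 0 is free -> assigned | voices=[82 -]
Op 2: note_on(65): voice 1 is free -> assigned | voices=[82 65]
Op 3: note_on(71): all voices busy, STEAL voice 0 (pitch 82, oldest) -> assign | voices=[71 65]
Op 4: note_on(83): all voices busy, STEAL voice 1 (pitch 65, oldest) -> assign | voices=[71 83]
Op 5: note_on(79): all voices busy, STEAL voice 0 (pitch 71, oldest) -> assign | voices=[79 83]
Op 6: note_on(66): all voices busy, STEAL voice 1 (pitch 83, oldest) -> assign | voices=[79 66]
Op 7: note_on(60): all voices busy, STEAL voice 0 (pitch 79, oldest) -> assign | voices=[60 66]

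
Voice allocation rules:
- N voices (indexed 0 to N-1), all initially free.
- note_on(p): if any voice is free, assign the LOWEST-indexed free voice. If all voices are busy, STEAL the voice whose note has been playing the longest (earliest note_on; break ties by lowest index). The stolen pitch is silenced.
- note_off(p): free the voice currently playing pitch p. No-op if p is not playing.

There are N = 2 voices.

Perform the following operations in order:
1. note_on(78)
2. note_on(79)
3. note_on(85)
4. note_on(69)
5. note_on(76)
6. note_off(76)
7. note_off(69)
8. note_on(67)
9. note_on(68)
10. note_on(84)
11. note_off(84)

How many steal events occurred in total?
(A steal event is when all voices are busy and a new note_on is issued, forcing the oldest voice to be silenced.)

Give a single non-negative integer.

Answer: 4

Derivation:
Op 1: note_on(78): voice 0 is free -> assigned | voices=[78 -]
Op 2: note_on(79): voice 1 is free -> assigned | voices=[78 79]
Op 3: note_on(85): all voices busy, STEAL voice 0 (pitch 78, oldest) -> assign | voices=[85 79]
Op 4: note_on(69): all voices busy, STEAL voice 1 (pitch 79, oldest) -> assign | voices=[85 69]
Op 5: note_on(76): all voices busy, STEAL voice 0 (pitch 85, oldest) -> assign | voices=[76 69]
Op 6: note_off(76): free voice 0 | voices=[- 69]
Op 7: note_off(69): free voice 1 | voices=[- -]
Op 8: note_on(67): voice 0 is free -> assigned | voices=[67 -]
Op 9: note_on(68): voice 1 is free -> assigned | voices=[67 68]
Op 10: note_on(84): all voices busy, STEAL voice 0 (pitch 67, oldest) -> assign | voices=[84 68]
Op 11: note_off(84): free voice 0 | voices=[- 68]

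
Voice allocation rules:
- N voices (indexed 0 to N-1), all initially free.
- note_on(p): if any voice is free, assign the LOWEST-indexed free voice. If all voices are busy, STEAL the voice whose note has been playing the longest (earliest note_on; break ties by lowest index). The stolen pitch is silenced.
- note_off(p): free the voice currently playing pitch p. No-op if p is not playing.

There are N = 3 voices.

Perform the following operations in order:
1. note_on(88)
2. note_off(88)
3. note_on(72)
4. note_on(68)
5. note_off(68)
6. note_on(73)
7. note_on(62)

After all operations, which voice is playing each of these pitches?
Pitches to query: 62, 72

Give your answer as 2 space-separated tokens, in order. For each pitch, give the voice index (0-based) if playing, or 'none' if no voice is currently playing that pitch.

Op 1: note_on(88): voice 0 is free -> assigned | voices=[88 - -]
Op 2: note_off(88): free voice 0 | voices=[- - -]
Op 3: note_on(72): voice 0 is free -> assigned | voices=[72 - -]
Op 4: note_on(68): voice 1 is free -> assigned | voices=[72 68 -]
Op 5: note_off(68): free voice 1 | voices=[72 - -]
Op 6: note_on(73): voice 1 is free -> assigned | voices=[72 73 -]
Op 7: note_on(62): voice 2 is free -> assigned | voices=[72 73 62]

Answer: 2 0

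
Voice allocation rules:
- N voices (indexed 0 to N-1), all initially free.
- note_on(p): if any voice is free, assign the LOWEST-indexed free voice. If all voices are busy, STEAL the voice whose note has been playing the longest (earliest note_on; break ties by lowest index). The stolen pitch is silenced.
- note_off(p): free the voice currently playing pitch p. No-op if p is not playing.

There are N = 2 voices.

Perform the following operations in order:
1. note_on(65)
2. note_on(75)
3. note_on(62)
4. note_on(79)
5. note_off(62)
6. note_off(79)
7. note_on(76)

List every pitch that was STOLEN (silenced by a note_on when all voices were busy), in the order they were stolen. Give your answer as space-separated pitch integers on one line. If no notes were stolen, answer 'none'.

Op 1: note_on(65): voice 0 is free -> assigned | voices=[65 -]
Op 2: note_on(75): voice 1 is free -> assigned | voices=[65 75]
Op 3: note_on(62): all voices busy, STEAL voice 0 (pitch 65, oldest) -> assign | voices=[62 75]
Op 4: note_on(79): all voices busy, STEAL voice 1 (pitch 75, oldest) -> assign | voices=[62 79]
Op 5: note_off(62): free voice 0 | voices=[- 79]
Op 6: note_off(79): free voice 1 | voices=[- -]
Op 7: note_on(76): voice 0 is free -> assigned | voices=[76 -]

Answer: 65 75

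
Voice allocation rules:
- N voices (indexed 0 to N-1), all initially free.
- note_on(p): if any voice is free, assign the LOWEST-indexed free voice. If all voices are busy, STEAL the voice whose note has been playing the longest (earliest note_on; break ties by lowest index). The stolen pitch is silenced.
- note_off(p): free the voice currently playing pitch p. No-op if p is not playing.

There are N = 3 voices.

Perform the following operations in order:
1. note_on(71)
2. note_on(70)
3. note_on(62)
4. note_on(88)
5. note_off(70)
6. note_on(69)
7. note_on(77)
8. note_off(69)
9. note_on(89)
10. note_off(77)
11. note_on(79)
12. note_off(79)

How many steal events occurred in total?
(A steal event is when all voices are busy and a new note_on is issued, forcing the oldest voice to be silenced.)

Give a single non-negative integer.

Op 1: note_on(71): voice 0 is free -> assigned | voices=[71 - -]
Op 2: note_on(70): voice 1 is free -> assigned | voices=[71 70 -]
Op 3: note_on(62): voice 2 is free -> assigned | voices=[71 70 62]
Op 4: note_on(88): all voices busy, STEAL voice 0 (pitch 71, oldest) -> assign | voices=[88 70 62]
Op 5: note_off(70): free voice 1 | voices=[88 - 62]
Op 6: note_on(69): voice 1 is free -> assigned | voices=[88 69 62]
Op 7: note_on(77): all voices busy, STEAL voice 2 (pitch 62, oldest) -> assign | voices=[88 69 77]
Op 8: note_off(69): free voice 1 | voices=[88 - 77]
Op 9: note_on(89): voice 1 is free -> assigned | voices=[88 89 77]
Op 10: note_off(77): free voice 2 | voices=[88 89 -]
Op 11: note_on(79): voice 2 is free -> assigned | voices=[88 89 79]
Op 12: note_off(79): free voice 2 | voices=[88 89 -]

Answer: 2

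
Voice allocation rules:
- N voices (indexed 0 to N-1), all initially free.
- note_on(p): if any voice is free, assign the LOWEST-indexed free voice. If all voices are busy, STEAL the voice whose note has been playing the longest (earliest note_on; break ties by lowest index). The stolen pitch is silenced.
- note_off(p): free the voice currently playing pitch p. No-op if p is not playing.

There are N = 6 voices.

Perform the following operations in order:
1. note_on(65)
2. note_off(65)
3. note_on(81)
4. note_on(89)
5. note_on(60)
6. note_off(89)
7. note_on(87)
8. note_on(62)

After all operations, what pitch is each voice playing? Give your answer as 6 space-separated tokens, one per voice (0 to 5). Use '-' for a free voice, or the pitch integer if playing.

Op 1: note_on(65): voice 0 is free -> assigned | voices=[65 - - - - -]
Op 2: note_off(65): free voice 0 | voices=[- - - - - -]
Op 3: note_on(81): voice 0 is free -> assigned | voices=[81 - - - - -]
Op 4: note_on(89): voice 1 is free -> assigned | voices=[81 89 - - - -]
Op 5: note_on(60): voice 2 is free -> assigned | voices=[81 89 60 - - -]
Op 6: note_off(89): free voice 1 | voices=[81 - 60 - - -]
Op 7: note_on(87): voice 1 is free -> assigned | voices=[81 87 60 - - -]
Op 8: note_on(62): voice 3 is free -> assigned | voices=[81 87 60 62 - -]

Answer: 81 87 60 62 - -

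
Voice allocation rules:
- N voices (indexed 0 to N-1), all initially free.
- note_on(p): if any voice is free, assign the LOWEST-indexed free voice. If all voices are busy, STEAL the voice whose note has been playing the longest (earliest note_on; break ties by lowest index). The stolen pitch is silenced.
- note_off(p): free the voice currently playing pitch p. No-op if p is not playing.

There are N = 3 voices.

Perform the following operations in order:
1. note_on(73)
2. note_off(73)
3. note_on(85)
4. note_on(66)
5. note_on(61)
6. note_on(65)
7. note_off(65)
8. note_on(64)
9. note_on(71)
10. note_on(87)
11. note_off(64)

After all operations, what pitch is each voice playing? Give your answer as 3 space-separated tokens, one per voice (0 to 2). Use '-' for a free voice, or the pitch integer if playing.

Op 1: note_on(73): voice 0 is free -> assigned | voices=[73 - -]
Op 2: note_off(73): free voice 0 | voices=[- - -]
Op 3: note_on(85): voice 0 is free -> assigned | voices=[85 - -]
Op 4: note_on(66): voice 1 is free -> assigned | voices=[85 66 -]
Op 5: note_on(61): voice 2 is free -> assigned | voices=[85 66 61]
Op 6: note_on(65): all voices busy, STEAL voice 0 (pitch 85, oldest) -> assign | voices=[65 66 61]
Op 7: note_off(65): free voice 0 | voices=[- 66 61]
Op 8: note_on(64): voice 0 is free -> assigned | voices=[64 66 61]
Op 9: note_on(71): all voices busy, STEAL voice 1 (pitch 66, oldest) -> assign | voices=[64 71 61]
Op 10: note_on(87): all voices busy, STEAL voice 2 (pitch 61, oldest) -> assign | voices=[64 71 87]
Op 11: note_off(64): free voice 0 | voices=[- 71 87]

Answer: - 71 87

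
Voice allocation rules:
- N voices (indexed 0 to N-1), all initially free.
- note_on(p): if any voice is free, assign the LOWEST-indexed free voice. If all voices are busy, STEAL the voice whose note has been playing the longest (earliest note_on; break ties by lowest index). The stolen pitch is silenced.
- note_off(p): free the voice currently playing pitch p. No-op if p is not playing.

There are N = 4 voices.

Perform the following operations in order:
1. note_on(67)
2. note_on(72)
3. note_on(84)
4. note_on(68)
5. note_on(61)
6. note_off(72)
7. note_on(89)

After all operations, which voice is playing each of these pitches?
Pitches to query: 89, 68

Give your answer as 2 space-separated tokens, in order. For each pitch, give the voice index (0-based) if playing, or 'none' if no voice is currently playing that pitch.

Op 1: note_on(67): voice 0 is free -> assigned | voices=[67 - - -]
Op 2: note_on(72): voice 1 is free -> assigned | voices=[67 72 - -]
Op 3: note_on(84): voice 2 is free -> assigned | voices=[67 72 84 -]
Op 4: note_on(68): voice 3 is free -> assigned | voices=[67 72 84 68]
Op 5: note_on(61): all voices busy, STEAL voice 0 (pitch 67, oldest) -> assign | voices=[61 72 84 68]
Op 6: note_off(72): free voice 1 | voices=[61 - 84 68]
Op 7: note_on(89): voice 1 is free -> assigned | voices=[61 89 84 68]

Answer: 1 3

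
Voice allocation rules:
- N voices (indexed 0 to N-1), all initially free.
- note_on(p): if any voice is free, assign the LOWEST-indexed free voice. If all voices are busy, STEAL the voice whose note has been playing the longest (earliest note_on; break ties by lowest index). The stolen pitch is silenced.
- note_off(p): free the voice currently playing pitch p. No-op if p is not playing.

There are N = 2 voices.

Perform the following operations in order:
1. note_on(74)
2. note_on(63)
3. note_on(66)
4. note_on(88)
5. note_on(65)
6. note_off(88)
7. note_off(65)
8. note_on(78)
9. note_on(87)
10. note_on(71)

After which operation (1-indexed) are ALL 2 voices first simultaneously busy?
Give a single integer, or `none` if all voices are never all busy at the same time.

Answer: 2

Derivation:
Op 1: note_on(74): voice 0 is free -> assigned | voices=[74 -]
Op 2: note_on(63): voice 1 is free -> assigned | voices=[74 63]
Op 3: note_on(66): all voices busy, STEAL voice 0 (pitch 74, oldest) -> assign | voices=[66 63]
Op 4: note_on(88): all voices busy, STEAL voice 1 (pitch 63, oldest) -> assign | voices=[66 88]
Op 5: note_on(65): all voices busy, STEAL voice 0 (pitch 66, oldest) -> assign | voices=[65 88]
Op 6: note_off(88): free voice 1 | voices=[65 -]
Op 7: note_off(65): free voice 0 | voices=[- -]
Op 8: note_on(78): voice 0 is free -> assigned | voices=[78 -]
Op 9: note_on(87): voice 1 is free -> assigned | voices=[78 87]
Op 10: note_on(71): all voices busy, STEAL voice 0 (pitch 78, oldest) -> assign | voices=[71 87]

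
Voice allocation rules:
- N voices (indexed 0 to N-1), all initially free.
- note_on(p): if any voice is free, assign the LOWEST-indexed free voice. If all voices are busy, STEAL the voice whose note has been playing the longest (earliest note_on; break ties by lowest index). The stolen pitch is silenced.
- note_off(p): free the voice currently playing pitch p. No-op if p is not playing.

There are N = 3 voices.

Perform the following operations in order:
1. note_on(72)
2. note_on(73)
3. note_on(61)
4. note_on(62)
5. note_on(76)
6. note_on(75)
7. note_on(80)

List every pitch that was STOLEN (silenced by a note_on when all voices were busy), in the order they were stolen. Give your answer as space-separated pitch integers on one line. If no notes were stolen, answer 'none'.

Answer: 72 73 61 62

Derivation:
Op 1: note_on(72): voice 0 is free -> assigned | voices=[72 - -]
Op 2: note_on(73): voice 1 is free -> assigned | voices=[72 73 -]
Op 3: note_on(61): voice 2 is free -> assigned | voices=[72 73 61]
Op 4: note_on(62): all voices busy, STEAL voice 0 (pitch 72, oldest) -> assign | voices=[62 73 61]
Op 5: note_on(76): all voices busy, STEAL voice 1 (pitch 73, oldest) -> assign | voices=[62 76 61]
Op 6: note_on(75): all voices busy, STEAL voice 2 (pitch 61, oldest) -> assign | voices=[62 76 75]
Op 7: note_on(80): all voices busy, STEAL voice 0 (pitch 62, oldest) -> assign | voices=[80 76 75]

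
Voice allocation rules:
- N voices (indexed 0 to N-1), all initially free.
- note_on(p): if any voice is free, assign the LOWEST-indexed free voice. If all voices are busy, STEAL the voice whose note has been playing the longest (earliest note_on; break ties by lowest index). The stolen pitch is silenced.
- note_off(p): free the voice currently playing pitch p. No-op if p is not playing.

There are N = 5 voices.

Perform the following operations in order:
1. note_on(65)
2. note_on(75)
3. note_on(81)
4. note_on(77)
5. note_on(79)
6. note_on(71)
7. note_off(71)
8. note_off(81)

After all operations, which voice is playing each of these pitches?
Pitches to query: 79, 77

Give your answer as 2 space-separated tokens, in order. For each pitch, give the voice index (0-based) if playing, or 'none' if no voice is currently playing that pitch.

Answer: 4 3

Derivation:
Op 1: note_on(65): voice 0 is free -> assigned | voices=[65 - - - -]
Op 2: note_on(75): voice 1 is free -> assigned | voices=[65 75 - - -]
Op 3: note_on(81): voice 2 is free -> assigned | voices=[65 75 81 - -]
Op 4: note_on(77): voice 3 is free -> assigned | voices=[65 75 81 77 -]
Op 5: note_on(79): voice 4 is free -> assigned | voices=[65 75 81 77 79]
Op 6: note_on(71): all voices busy, STEAL voice 0 (pitch 65, oldest) -> assign | voices=[71 75 81 77 79]
Op 7: note_off(71): free voice 0 | voices=[- 75 81 77 79]
Op 8: note_off(81): free voice 2 | voices=[- 75 - 77 79]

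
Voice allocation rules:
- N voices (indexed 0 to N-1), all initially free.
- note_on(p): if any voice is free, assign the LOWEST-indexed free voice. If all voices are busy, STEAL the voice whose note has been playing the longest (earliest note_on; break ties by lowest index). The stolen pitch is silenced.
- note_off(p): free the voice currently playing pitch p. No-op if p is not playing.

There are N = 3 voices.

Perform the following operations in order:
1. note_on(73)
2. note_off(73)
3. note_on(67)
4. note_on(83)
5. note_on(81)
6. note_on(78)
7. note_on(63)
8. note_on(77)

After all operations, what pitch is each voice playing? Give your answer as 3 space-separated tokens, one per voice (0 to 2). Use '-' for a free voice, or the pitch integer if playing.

Op 1: note_on(73): voice 0 is free -> assigned | voices=[73 - -]
Op 2: note_off(73): free voice 0 | voices=[- - -]
Op 3: note_on(67): voice 0 is free -> assigned | voices=[67 - -]
Op 4: note_on(83): voice 1 is free -> assigned | voices=[67 83 -]
Op 5: note_on(81): voice 2 is free -> assigned | voices=[67 83 81]
Op 6: note_on(78): all voices busy, STEAL voice 0 (pitch 67, oldest) -> assign | voices=[78 83 81]
Op 7: note_on(63): all voices busy, STEAL voice 1 (pitch 83, oldest) -> assign | voices=[78 63 81]
Op 8: note_on(77): all voices busy, STEAL voice 2 (pitch 81, oldest) -> assign | voices=[78 63 77]

Answer: 78 63 77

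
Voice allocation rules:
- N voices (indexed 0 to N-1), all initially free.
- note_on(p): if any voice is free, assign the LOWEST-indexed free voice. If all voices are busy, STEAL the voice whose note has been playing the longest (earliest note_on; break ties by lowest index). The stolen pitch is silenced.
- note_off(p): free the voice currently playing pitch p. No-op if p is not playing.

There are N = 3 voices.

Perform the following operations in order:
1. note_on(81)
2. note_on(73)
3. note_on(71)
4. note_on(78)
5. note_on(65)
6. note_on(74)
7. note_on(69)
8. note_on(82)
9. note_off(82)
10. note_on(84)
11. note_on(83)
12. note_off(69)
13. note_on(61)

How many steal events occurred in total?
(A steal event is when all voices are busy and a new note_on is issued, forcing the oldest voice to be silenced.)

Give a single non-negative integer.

Answer: 6

Derivation:
Op 1: note_on(81): voice 0 is free -> assigned | voices=[81 - -]
Op 2: note_on(73): voice 1 is free -> assigned | voices=[81 73 -]
Op 3: note_on(71): voice 2 is free -> assigned | voices=[81 73 71]
Op 4: note_on(78): all voices busy, STEAL voice 0 (pitch 81, oldest) -> assign | voices=[78 73 71]
Op 5: note_on(65): all voices busy, STEAL voice 1 (pitch 73, oldest) -> assign | voices=[78 65 71]
Op 6: note_on(74): all voices busy, STEAL voice 2 (pitch 71, oldest) -> assign | voices=[78 65 74]
Op 7: note_on(69): all voices busy, STEAL voice 0 (pitch 78, oldest) -> assign | voices=[69 65 74]
Op 8: note_on(82): all voices busy, STEAL voice 1 (pitch 65, oldest) -> assign | voices=[69 82 74]
Op 9: note_off(82): free voice 1 | voices=[69 - 74]
Op 10: note_on(84): voice 1 is free -> assigned | voices=[69 84 74]
Op 11: note_on(83): all voices busy, STEAL voice 2 (pitch 74, oldest) -> assign | voices=[69 84 83]
Op 12: note_off(69): free voice 0 | voices=[- 84 83]
Op 13: note_on(61): voice 0 is free -> assigned | voices=[61 84 83]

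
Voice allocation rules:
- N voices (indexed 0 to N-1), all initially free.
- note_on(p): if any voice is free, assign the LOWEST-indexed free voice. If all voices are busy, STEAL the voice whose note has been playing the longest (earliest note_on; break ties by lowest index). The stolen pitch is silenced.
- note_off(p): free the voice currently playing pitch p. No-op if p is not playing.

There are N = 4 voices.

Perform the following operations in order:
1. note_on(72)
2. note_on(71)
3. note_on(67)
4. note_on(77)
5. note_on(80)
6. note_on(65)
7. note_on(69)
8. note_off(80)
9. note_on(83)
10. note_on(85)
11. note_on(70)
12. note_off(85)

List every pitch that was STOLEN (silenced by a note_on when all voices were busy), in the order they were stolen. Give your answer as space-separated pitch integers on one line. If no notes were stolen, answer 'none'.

Answer: 72 71 67 77 65

Derivation:
Op 1: note_on(72): voice 0 is free -> assigned | voices=[72 - - -]
Op 2: note_on(71): voice 1 is free -> assigned | voices=[72 71 - -]
Op 3: note_on(67): voice 2 is free -> assigned | voices=[72 71 67 -]
Op 4: note_on(77): voice 3 is free -> assigned | voices=[72 71 67 77]
Op 5: note_on(80): all voices busy, STEAL voice 0 (pitch 72, oldest) -> assign | voices=[80 71 67 77]
Op 6: note_on(65): all voices busy, STEAL voice 1 (pitch 71, oldest) -> assign | voices=[80 65 67 77]
Op 7: note_on(69): all voices busy, STEAL voice 2 (pitch 67, oldest) -> assign | voices=[80 65 69 77]
Op 8: note_off(80): free voice 0 | voices=[- 65 69 77]
Op 9: note_on(83): voice 0 is free -> assigned | voices=[83 65 69 77]
Op 10: note_on(85): all voices busy, STEAL voice 3 (pitch 77, oldest) -> assign | voices=[83 65 69 85]
Op 11: note_on(70): all voices busy, STEAL voice 1 (pitch 65, oldest) -> assign | voices=[83 70 69 85]
Op 12: note_off(85): free voice 3 | voices=[83 70 69 -]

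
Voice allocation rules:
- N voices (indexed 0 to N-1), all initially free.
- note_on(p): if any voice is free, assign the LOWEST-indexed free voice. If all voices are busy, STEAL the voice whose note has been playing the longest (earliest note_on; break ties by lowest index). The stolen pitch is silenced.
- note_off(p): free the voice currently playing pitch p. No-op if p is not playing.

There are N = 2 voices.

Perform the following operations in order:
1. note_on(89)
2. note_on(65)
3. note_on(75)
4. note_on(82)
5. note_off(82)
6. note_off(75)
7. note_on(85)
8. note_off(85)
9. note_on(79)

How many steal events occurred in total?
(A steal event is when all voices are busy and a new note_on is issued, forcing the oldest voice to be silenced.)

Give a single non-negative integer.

Answer: 2

Derivation:
Op 1: note_on(89): voice 0 is free -> assigned | voices=[89 -]
Op 2: note_on(65): voice 1 is free -> assigned | voices=[89 65]
Op 3: note_on(75): all voices busy, STEAL voice 0 (pitch 89, oldest) -> assign | voices=[75 65]
Op 4: note_on(82): all voices busy, STEAL voice 1 (pitch 65, oldest) -> assign | voices=[75 82]
Op 5: note_off(82): free voice 1 | voices=[75 -]
Op 6: note_off(75): free voice 0 | voices=[- -]
Op 7: note_on(85): voice 0 is free -> assigned | voices=[85 -]
Op 8: note_off(85): free voice 0 | voices=[- -]
Op 9: note_on(79): voice 0 is free -> assigned | voices=[79 -]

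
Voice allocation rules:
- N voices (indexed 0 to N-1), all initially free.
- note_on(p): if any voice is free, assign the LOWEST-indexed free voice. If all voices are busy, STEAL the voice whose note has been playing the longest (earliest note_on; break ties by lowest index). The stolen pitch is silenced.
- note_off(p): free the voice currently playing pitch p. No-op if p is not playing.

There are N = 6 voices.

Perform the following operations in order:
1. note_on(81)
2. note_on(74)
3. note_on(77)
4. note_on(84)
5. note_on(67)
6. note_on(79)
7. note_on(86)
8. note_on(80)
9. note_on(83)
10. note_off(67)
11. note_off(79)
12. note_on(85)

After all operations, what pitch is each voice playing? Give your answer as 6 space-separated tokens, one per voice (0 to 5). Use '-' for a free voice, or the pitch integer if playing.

Op 1: note_on(81): voice 0 is free -> assigned | voices=[81 - - - - -]
Op 2: note_on(74): voice 1 is free -> assigned | voices=[81 74 - - - -]
Op 3: note_on(77): voice 2 is free -> assigned | voices=[81 74 77 - - -]
Op 4: note_on(84): voice 3 is free -> assigned | voices=[81 74 77 84 - -]
Op 5: note_on(67): voice 4 is free -> assigned | voices=[81 74 77 84 67 -]
Op 6: note_on(79): voice 5 is free -> assigned | voices=[81 74 77 84 67 79]
Op 7: note_on(86): all voices busy, STEAL voice 0 (pitch 81, oldest) -> assign | voices=[86 74 77 84 67 79]
Op 8: note_on(80): all voices busy, STEAL voice 1 (pitch 74, oldest) -> assign | voices=[86 80 77 84 67 79]
Op 9: note_on(83): all voices busy, STEAL voice 2 (pitch 77, oldest) -> assign | voices=[86 80 83 84 67 79]
Op 10: note_off(67): free voice 4 | voices=[86 80 83 84 - 79]
Op 11: note_off(79): free voice 5 | voices=[86 80 83 84 - -]
Op 12: note_on(85): voice 4 is free -> assigned | voices=[86 80 83 84 85 -]

Answer: 86 80 83 84 85 -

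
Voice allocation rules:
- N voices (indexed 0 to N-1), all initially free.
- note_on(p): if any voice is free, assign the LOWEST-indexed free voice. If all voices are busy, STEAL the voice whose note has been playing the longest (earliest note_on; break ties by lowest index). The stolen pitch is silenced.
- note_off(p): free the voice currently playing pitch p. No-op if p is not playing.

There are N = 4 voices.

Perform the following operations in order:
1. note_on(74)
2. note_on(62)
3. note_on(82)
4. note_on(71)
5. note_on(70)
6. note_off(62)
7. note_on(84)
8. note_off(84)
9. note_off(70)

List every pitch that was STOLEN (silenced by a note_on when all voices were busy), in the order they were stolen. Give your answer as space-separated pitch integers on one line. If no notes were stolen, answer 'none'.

Answer: 74

Derivation:
Op 1: note_on(74): voice 0 is free -> assigned | voices=[74 - - -]
Op 2: note_on(62): voice 1 is free -> assigned | voices=[74 62 - -]
Op 3: note_on(82): voice 2 is free -> assigned | voices=[74 62 82 -]
Op 4: note_on(71): voice 3 is free -> assigned | voices=[74 62 82 71]
Op 5: note_on(70): all voices busy, STEAL voice 0 (pitch 74, oldest) -> assign | voices=[70 62 82 71]
Op 6: note_off(62): free voice 1 | voices=[70 - 82 71]
Op 7: note_on(84): voice 1 is free -> assigned | voices=[70 84 82 71]
Op 8: note_off(84): free voice 1 | voices=[70 - 82 71]
Op 9: note_off(70): free voice 0 | voices=[- - 82 71]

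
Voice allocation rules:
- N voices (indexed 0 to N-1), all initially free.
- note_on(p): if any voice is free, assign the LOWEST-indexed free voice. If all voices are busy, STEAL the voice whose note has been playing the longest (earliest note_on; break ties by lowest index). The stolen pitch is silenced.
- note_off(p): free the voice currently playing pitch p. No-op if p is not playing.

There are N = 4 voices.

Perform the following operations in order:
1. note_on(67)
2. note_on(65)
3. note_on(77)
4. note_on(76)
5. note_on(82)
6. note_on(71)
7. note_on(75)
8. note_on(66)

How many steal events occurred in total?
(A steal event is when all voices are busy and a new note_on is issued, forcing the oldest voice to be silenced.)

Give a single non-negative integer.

Answer: 4

Derivation:
Op 1: note_on(67): voice 0 is free -> assigned | voices=[67 - - -]
Op 2: note_on(65): voice 1 is free -> assigned | voices=[67 65 - -]
Op 3: note_on(77): voice 2 is free -> assigned | voices=[67 65 77 -]
Op 4: note_on(76): voice 3 is free -> assigned | voices=[67 65 77 76]
Op 5: note_on(82): all voices busy, STEAL voice 0 (pitch 67, oldest) -> assign | voices=[82 65 77 76]
Op 6: note_on(71): all voices busy, STEAL voice 1 (pitch 65, oldest) -> assign | voices=[82 71 77 76]
Op 7: note_on(75): all voices busy, STEAL voice 2 (pitch 77, oldest) -> assign | voices=[82 71 75 76]
Op 8: note_on(66): all voices busy, STEAL voice 3 (pitch 76, oldest) -> assign | voices=[82 71 75 66]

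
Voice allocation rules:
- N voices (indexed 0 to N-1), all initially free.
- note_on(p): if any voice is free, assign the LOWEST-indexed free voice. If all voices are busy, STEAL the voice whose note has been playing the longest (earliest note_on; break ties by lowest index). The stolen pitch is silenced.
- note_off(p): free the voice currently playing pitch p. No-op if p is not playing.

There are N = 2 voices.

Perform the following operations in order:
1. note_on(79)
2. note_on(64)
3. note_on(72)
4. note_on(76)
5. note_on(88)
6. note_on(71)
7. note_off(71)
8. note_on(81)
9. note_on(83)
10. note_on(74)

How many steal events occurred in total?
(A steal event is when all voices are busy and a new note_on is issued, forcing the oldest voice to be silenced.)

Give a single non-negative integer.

Answer: 6

Derivation:
Op 1: note_on(79): voice 0 is free -> assigned | voices=[79 -]
Op 2: note_on(64): voice 1 is free -> assigned | voices=[79 64]
Op 3: note_on(72): all voices busy, STEAL voice 0 (pitch 79, oldest) -> assign | voices=[72 64]
Op 4: note_on(76): all voices busy, STEAL voice 1 (pitch 64, oldest) -> assign | voices=[72 76]
Op 5: note_on(88): all voices busy, STEAL voice 0 (pitch 72, oldest) -> assign | voices=[88 76]
Op 6: note_on(71): all voices busy, STEAL voice 1 (pitch 76, oldest) -> assign | voices=[88 71]
Op 7: note_off(71): free voice 1 | voices=[88 -]
Op 8: note_on(81): voice 1 is free -> assigned | voices=[88 81]
Op 9: note_on(83): all voices busy, STEAL voice 0 (pitch 88, oldest) -> assign | voices=[83 81]
Op 10: note_on(74): all voices busy, STEAL voice 1 (pitch 81, oldest) -> assign | voices=[83 74]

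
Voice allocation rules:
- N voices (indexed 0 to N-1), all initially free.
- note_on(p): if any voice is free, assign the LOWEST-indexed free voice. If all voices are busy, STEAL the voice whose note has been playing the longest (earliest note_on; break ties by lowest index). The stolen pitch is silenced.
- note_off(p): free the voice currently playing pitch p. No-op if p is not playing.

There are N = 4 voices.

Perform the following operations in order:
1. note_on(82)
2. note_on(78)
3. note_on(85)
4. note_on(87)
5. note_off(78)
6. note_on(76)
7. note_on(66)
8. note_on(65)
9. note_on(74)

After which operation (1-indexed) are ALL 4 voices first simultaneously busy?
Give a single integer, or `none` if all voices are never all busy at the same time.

Op 1: note_on(82): voice 0 is free -> assigned | voices=[82 - - -]
Op 2: note_on(78): voice 1 is free -> assigned | voices=[82 78 - -]
Op 3: note_on(85): voice 2 is free -> assigned | voices=[82 78 85 -]
Op 4: note_on(87): voice 3 is free -> assigned | voices=[82 78 85 87]
Op 5: note_off(78): free voice 1 | voices=[82 - 85 87]
Op 6: note_on(76): voice 1 is free -> assigned | voices=[82 76 85 87]
Op 7: note_on(66): all voices busy, STEAL voice 0 (pitch 82, oldest) -> assign | voices=[66 76 85 87]
Op 8: note_on(65): all voices busy, STEAL voice 2 (pitch 85, oldest) -> assign | voices=[66 76 65 87]
Op 9: note_on(74): all voices busy, STEAL voice 3 (pitch 87, oldest) -> assign | voices=[66 76 65 74]

Answer: 4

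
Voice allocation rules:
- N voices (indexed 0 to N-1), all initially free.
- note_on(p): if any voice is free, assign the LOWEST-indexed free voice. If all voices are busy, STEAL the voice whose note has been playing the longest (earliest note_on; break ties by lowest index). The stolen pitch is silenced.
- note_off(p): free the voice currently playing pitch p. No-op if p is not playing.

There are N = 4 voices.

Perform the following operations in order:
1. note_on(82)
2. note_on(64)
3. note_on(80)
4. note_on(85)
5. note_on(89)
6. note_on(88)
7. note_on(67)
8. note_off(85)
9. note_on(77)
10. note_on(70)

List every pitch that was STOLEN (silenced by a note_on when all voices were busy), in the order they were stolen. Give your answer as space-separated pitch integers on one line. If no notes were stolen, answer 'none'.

Op 1: note_on(82): voice 0 is free -> assigned | voices=[82 - - -]
Op 2: note_on(64): voice 1 is free -> assigned | voices=[82 64 - -]
Op 3: note_on(80): voice 2 is free -> assigned | voices=[82 64 80 -]
Op 4: note_on(85): voice 3 is free -> assigned | voices=[82 64 80 85]
Op 5: note_on(89): all voices busy, STEAL voice 0 (pitch 82, oldest) -> assign | voices=[89 64 80 85]
Op 6: note_on(88): all voices busy, STEAL voice 1 (pitch 64, oldest) -> assign | voices=[89 88 80 85]
Op 7: note_on(67): all voices busy, STEAL voice 2 (pitch 80, oldest) -> assign | voices=[89 88 67 85]
Op 8: note_off(85): free voice 3 | voices=[89 88 67 -]
Op 9: note_on(77): voice 3 is free -> assigned | voices=[89 88 67 77]
Op 10: note_on(70): all voices busy, STEAL voice 0 (pitch 89, oldest) -> assign | voices=[70 88 67 77]

Answer: 82 64 80 89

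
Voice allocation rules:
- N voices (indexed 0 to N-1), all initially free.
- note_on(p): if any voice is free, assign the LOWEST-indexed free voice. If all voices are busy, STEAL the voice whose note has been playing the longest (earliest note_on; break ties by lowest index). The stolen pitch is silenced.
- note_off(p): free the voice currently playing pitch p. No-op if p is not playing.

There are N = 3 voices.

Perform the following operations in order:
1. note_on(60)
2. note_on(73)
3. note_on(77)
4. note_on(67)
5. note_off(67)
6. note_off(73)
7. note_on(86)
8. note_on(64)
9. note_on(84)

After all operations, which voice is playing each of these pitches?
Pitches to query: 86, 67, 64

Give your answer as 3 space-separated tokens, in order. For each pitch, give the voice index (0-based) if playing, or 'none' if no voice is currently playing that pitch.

Answer: 0 none 1

Derivation:
Op 1: note_on(60): voice 0 is free -> assigned | voices=[60 - -]
Op 2: note_on(73): voice 1 is free -> assigned | voices=[60 73 -]
Op 3: note_on(77): voice 2 is free -> assigned | voices=[60 73 77]
Op 4: note_on(67): all voices busy, STEAL voice 0 (pitch 60, oldest) -> assign | voices=[67 73 77]
Op 5: note_off(67): free voice 0 | voices=[- 73 77]
Op 6: note_off(73): free voice 1 | voices=[- - 77]
Op 7: note_on(86): voice 0 is free -> assigned | voices=[86 - 77]
Op 8: note_on(64): voice 1 is free -> assigned | voices=[86 64 77]
Op 9: note_on(84): all voices busy, STEAL voice 2 (pitch 77, oldest) -> assign | voices=[86 64 84]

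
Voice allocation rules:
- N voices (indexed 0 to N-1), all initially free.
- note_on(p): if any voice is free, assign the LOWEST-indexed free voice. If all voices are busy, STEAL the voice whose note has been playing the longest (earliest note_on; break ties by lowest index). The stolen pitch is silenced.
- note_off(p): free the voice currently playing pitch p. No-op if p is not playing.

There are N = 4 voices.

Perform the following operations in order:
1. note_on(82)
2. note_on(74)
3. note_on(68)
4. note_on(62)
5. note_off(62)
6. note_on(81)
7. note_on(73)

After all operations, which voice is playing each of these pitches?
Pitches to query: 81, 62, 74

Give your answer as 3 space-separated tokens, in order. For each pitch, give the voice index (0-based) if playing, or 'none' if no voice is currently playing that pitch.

Op 1: note_on(82): voice 0 is free -> assigned | voices=[82 - - -]
Op 2: note_on(74): voice 1 is free -> assigned | voices=[82 74 - -]
Op 3: note_on(68): voice 2 is free -> assigned | voices=[82 74 68 -]
Op 4: note_on(62): voice 3 is free -> assigned | voices=[82 74 68 62]
Op 5: note_off(62): free voice 3 | voices=[82 74 68 -]
Op 6: note_on(81): voice 3 is free -> assigned | voices=[82 74 68 81]
Op 7: note_on(73): all voices busy, STEAL voice 0 (pitch 82, oldest) -> assign | voices=[73 74 68 81]

Answer: 3 none 1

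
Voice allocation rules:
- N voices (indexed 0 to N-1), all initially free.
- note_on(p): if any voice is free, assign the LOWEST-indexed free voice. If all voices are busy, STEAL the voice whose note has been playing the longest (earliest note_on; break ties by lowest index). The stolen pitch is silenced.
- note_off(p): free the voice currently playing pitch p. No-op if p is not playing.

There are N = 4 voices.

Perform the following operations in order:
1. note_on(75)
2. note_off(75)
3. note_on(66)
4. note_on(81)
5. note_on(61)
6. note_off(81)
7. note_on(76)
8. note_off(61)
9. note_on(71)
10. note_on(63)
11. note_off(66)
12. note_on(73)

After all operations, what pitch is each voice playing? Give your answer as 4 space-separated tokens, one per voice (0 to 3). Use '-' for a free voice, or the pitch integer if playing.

Op 1: note_on(75): voice 0 is free -> assigned | voices=[75 - - -]
Op 2: note_off(75): free voice 0 | voices=[- - - -]
Op 3: note_on(66): voice 0 is free -> assigned | voices=[66 - - -]
Op 4: note_on(81): voice 1 is free -> assigned | voices=[66 81 - -]
Op 5: note_on(61): voice 2 is free -> assigned | voices=[66 81 61 -]
Op 6: note_off(81): free voice 1 | voices=[66 - 61 -]
Op 7: note_on(76): voice 1 is free -> assigned | voices=[66 76 61 -]
Op 8: note_off(61): free voice 2 | voices=[66 76 - -]
Op 9: note_on(71): voice 2 is free -> assigned | voices=[66 76 71 -]
Op 10: note_on(63): voice 3 is free -> assigned | voices=[66 76 71 63]
Op 11: note_off(66): free voice 0 | voices=[- 76 71 63]
Op 12: note_on(73): voice 0 is free -> assigned | voices=[73 76 71 63]

Answer: 73 76 71 63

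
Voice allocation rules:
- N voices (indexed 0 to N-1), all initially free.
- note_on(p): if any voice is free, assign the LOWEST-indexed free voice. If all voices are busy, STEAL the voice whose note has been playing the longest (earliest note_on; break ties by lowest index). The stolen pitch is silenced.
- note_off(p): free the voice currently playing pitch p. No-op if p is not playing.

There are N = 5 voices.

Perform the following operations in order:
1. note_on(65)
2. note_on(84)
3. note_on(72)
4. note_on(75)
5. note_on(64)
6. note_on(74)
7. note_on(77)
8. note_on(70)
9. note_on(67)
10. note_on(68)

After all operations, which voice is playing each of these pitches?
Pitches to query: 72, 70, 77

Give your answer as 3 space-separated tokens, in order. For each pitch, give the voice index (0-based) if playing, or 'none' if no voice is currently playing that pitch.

Answer: none 2 1

Derivation:
Op 1: note_on(65): voice 0 is free -> assigned | voices=[65 - - - -]
Op 2: note_on(84): voice 1 is free -> assigned | voices=[65 84 - - -]
Op 3: note_on(72): voice 2 is free -> assigned | voices=[65 84 72 - -]
Op 4: note_on(75): voice 3 is free -> assigned | voices=[65 84 72 75 -]
Op 5: note_on(64): voice 4 is free -> assigned | voices=[65 84 72 75 64]
Op 6: note_on(74): all voices busy, STEAL voice 0 (pitch 65, oldest) -> assign | voices=[74 84 72 75 64]
Op 7: note_on(77): all voices busy, STEAL voice 1 (pitch 84, oldest) -> assign | voices=[74 77 72 75 64]
Op 8: note_on(70): all voices busy, STEAL voice 2 (pitch 72, oldest) -> assign | voices=[74 77 70 75 64]
Op 9: note_on(67): all voices busy, STEAL voice 3 (pitch 75, oldest) -> assign | voices=[74 77 70 67 64]
Op 10: note_on(68): all voices busy, STEAL voice 4 (pitch 64, oldest) -> assign | voices=[74 77 70 67 68]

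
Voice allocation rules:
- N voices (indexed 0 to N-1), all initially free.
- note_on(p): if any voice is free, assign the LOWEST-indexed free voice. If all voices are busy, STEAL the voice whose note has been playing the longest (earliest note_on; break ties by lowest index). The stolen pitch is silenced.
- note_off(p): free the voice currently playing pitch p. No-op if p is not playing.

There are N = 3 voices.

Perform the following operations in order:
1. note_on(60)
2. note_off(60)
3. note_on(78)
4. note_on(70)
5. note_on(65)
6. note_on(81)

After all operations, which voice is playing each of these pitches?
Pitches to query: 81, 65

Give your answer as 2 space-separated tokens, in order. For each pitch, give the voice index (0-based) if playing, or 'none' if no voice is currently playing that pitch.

Answer: 0 2

Derivation:
Op 1: note_on(60): voice 0 is free -> assigned | voices=[60 - -]
Op 2: note_off(60): free voice 0 | voices=[- - -]
Op 3: note_on(78): voice 0 is free -> assigned | voices=[78 - -]
Op 4: note_on(70): voice 1 is free -> assigned | voices=[78 70 -]
Op 5: note_on(65): voice 2 is free -> assigned | voices=[78 70 65]
Op 6: note_on(81): all voices busy, STEAL voice 0 (pitch 78, oldest) -> assign | voices=[81 70 65]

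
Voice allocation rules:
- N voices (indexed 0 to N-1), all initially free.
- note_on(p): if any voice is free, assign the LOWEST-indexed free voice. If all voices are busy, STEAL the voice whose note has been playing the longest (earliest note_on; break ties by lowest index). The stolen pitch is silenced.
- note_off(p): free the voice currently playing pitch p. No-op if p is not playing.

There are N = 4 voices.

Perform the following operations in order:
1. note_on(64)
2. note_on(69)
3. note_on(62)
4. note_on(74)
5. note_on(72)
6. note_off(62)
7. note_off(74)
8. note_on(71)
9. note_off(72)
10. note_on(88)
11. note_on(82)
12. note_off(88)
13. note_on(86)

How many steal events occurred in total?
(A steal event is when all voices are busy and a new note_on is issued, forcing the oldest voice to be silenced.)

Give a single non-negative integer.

Answer: 1

Derivation:
Op 1: note_on(64): voice 0 is free -> assigned | voices=[64 - - -]
Op 2: note_on(69): voice 1 is free -> assigned | voices=[64 69 - -]
Op 3: note_on(62): voice 2 is free -> assigned | voices=[64 69 62 -]
Op 4: note_on(74): voice 3 is free -> assigned | voices=[64 69 62 74]
Op 5: note_on(72): all voices busy, STEAL voice 0 (pitch 64, oldest) -> assign | voices=[72 69 62 74]
Op 6: note_off(62): free voice 2 | voices=[72 69 - 74]
Op 7: note_off(74): free voice 3 | voices=[72 69 - -]
Op 8: note_on(71): voice 2 is free -> assigned | voices=[72 69 71 -]
Op 9: note_off(72): free voice 0 | voices=[- 69 71 -]
Op 10: note_on(88): voice 0 is free -> assigned | voices=[88 69 71 -]
Op 11: note_on(82): voice 3 is free -> assigned | voices=[88 69 71 82]
Op 12: note_off(88): free voice 0 | voices=[- 69 71 82]
Op 13: note_on(86): voice 0 is free -> assigned | voices=[86 69 71 82]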